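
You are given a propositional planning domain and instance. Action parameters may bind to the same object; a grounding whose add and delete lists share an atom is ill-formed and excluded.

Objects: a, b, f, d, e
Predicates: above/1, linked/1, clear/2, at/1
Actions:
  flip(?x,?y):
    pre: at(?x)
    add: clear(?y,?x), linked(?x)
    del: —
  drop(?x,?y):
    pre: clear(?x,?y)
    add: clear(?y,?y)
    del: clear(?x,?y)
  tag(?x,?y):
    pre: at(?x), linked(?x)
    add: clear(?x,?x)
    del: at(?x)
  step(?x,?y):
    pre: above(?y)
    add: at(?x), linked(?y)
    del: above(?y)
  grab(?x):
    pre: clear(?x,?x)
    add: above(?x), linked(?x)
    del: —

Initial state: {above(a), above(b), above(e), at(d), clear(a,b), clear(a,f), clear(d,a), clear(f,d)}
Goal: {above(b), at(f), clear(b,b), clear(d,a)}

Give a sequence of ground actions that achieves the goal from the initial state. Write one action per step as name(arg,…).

drop(a,b); step(f,a)

1. drop(a,b)  →  {above(a), above(b), above(e), at(d), clear(a,f), clear(b,b), clear(d,a), clear(f,d)}
2. step(f,a)  →  {above(b), above(e), at(d), at(f), clear(a,f), clear(b,b), clear(d,a), clear(f,d), linked(a)}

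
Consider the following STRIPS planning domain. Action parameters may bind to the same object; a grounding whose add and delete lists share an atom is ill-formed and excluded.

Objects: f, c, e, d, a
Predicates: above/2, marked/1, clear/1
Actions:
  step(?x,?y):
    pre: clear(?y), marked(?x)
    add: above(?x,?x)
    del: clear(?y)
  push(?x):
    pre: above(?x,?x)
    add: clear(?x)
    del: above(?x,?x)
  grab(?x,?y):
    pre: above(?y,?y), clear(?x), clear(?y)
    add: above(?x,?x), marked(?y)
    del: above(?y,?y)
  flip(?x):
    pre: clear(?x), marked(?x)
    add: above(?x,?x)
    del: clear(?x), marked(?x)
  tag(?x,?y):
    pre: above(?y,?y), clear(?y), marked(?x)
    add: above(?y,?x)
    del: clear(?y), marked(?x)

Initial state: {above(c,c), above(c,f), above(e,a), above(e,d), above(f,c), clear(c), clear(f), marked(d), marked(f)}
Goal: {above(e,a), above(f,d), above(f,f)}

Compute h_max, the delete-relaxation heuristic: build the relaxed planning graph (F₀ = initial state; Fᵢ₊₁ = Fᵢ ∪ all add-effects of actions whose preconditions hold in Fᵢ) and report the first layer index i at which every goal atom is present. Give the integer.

2

F0 = init (9 atoms)
F1 = F0 ∪ {above(c,d), above(d,d), above(f,f), marked(c)}  (13 atoms)
F2 = F1 ∪ {above(f,d), clear(d)}  (15 atoms)
goal ⊆ F2  ⇒  h_max = 2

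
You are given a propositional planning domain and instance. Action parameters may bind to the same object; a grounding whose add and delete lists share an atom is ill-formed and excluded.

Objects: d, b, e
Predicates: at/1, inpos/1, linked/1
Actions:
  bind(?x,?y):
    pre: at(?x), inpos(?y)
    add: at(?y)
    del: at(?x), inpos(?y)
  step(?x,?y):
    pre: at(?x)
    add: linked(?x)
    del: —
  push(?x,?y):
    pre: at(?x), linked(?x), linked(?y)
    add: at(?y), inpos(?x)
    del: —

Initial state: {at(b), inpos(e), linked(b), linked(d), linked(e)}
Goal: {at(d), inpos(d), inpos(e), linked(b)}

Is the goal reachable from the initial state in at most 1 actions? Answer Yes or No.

No

1. push(b,d)  →  {at(b), at(d), inpos(b), inpos(e), linked(b), linked(d), linked(e)}
2. push(d,d)  →  {at(b), at(d), inpos(b), inpos(d), inpos(e), linked(b), linked(d), linked(e)}
optimal plan length = 2; 2 > 1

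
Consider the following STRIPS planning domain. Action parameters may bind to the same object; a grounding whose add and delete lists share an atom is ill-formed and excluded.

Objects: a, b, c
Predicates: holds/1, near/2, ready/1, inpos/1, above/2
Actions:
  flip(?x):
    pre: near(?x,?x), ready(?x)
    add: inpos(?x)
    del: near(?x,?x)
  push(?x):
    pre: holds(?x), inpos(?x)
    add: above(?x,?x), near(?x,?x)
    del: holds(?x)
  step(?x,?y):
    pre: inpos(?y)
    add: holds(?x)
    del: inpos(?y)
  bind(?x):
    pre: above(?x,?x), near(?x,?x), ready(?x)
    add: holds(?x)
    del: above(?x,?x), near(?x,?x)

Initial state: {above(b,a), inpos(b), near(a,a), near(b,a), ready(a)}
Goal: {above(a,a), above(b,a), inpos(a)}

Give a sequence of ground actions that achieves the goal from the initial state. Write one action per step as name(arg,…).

1. flip(a)  →  {above(b,a), inpos(a), inpos(b), near(b,a), ready(a)}
2. step(a,b)  →  {above(b,a), holds(a), inpos(a), near(b,a), ready(a)}
3. push(a)  →  {above(a,a), above(b,a), inpos(a), near(a,a), near(b,a), ready(a)}

flip(a); step(a,b); push(a)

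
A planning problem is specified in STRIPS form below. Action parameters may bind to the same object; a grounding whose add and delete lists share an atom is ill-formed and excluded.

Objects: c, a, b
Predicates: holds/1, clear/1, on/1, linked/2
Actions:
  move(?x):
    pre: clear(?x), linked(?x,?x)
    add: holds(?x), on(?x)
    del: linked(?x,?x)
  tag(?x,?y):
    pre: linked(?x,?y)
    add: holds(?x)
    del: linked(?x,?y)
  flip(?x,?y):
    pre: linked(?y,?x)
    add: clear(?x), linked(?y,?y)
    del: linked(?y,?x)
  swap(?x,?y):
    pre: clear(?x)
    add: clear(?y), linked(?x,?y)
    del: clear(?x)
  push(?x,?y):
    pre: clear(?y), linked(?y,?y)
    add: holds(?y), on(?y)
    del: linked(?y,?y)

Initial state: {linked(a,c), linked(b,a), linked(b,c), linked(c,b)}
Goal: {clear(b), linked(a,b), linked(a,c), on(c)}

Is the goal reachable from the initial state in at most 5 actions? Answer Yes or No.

1. flip(c,b)  →  {clear(c), linked(a,c), linked(b,a), linked(b,b), linked(c,b)}
2. flip(a,b)  →  {clear(a), clear(c), linked(a,c), linked(b,b), linked(c,b)}
3. flip(b,c)  →  {clear(a), clear(b), clear(c), linked(a,c), linked(b,b), linked(c,c)}
4. move(c)  →  {clear(a), clear(b), clear(c), holds(c), linked(a,c), linked(b,b), on(c)}
5. swap(a,b)  →  {clear(b), clear(c), holds(c), linked(a,b), linked(a,c), linked(b,b), on(c)}
optimal plan length = 5; 5 ≤ 5

Yes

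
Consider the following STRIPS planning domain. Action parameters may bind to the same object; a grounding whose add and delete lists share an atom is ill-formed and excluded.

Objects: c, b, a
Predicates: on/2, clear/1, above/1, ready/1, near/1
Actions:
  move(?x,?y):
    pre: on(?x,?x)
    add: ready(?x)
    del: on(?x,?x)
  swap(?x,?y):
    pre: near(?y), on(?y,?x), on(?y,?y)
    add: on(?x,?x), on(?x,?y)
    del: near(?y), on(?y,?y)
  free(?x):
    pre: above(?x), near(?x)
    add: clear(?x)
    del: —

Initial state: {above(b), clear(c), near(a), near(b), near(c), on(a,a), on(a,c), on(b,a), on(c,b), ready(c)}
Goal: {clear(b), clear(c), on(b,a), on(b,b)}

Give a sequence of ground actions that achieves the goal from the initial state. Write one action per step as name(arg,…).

swap(c,a); swap(b,c); free(b)

1. swap(c,a)  →  {above(b), clear(c), near(b), near(c), on(a,c), on(b,a), on(c,a), on(c,b), on(c,c), ready(c)}
2. swap(b,c)  →  {above(b), clear(c), near(b), on(a,c), on(b,a), on(b,b), on(b,c), on(c,a), on(c,b), ready(c)}
3. free(b)  →  {above(b), clear(b), clear(c), near(b), on(a,c), on(b,a), on(b,b), on(b,c), on(c,a), on(c,b), ready(c)}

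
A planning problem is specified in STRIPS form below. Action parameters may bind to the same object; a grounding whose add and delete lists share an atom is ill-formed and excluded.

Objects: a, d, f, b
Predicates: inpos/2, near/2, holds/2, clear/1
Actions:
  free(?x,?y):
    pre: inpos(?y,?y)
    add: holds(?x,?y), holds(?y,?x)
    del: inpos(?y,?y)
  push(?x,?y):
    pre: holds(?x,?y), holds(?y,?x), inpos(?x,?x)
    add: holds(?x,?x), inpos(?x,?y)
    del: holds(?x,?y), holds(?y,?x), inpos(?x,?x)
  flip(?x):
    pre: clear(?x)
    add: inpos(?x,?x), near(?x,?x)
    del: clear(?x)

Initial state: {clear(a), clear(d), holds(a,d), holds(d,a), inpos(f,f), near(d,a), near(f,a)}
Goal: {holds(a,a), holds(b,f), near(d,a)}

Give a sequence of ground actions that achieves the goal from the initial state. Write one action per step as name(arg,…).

1. free(b,f)  →  {clear(a), clear(d), holds(a,d), holds(b,f), holds(d,a), holds(f,b), near(d,a), near(f,a)}
2. flip(a)  →  {clear(d), holds(a,d), holds(b,f), holds(d,a), holds(f,b), inpos(a,a), near(a,a), near(d,a), near(f,a)}
3. free(a,a)  →  {clear(d), holds(a,a), holds(a,d), holds(b,f), holds(d,a), holds(f,b), near(a,a), near(d,a), near(f,a)}

free(b,f); flip(a); free(a,a)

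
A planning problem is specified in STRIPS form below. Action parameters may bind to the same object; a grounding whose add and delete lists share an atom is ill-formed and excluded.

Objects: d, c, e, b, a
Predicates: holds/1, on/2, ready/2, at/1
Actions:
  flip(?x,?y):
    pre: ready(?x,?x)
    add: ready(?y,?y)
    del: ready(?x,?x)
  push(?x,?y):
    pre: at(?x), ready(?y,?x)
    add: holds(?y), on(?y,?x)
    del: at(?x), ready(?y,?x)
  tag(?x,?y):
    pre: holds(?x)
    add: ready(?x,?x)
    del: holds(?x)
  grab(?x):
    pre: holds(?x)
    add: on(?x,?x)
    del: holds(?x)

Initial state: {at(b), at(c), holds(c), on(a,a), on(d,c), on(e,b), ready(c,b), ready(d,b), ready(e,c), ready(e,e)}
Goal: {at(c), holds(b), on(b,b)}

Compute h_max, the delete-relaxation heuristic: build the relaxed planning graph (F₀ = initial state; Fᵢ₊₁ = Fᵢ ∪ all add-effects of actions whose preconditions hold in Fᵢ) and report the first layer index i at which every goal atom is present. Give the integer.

F0 = init (10 atoms)
F1 = F0 ∪ {holds(d), holds(e), on(c,b), on(c,c), on(d,b), on(e,c), ready(a,a), ready(b,b), ready(c,c), ready(d,d)}  (20 atoms)
F2 = F1 ∪ {holds(b), on(b,b), on(d,d), on(e,e)}  (24 atoms)
goal ⊆ F2  ⇒  h_max = 2

2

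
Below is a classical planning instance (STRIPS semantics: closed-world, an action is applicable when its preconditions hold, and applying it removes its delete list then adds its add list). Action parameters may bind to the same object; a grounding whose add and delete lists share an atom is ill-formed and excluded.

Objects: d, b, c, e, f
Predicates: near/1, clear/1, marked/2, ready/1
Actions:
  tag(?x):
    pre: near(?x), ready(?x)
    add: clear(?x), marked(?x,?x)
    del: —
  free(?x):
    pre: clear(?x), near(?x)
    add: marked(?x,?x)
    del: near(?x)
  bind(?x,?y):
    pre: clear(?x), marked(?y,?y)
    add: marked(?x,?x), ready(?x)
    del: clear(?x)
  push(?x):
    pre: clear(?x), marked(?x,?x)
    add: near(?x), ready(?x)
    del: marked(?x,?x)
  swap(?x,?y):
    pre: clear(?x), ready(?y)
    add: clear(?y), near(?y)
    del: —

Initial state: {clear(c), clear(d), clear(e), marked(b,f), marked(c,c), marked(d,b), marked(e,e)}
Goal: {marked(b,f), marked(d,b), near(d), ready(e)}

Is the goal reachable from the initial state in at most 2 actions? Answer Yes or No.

No

1. bind(d,c)  →  {clear(c), clear(e), marked(b,f), marked(c,c), marked(d,b), marked(d,d), marked(e,e), ready(d)}
2. bind(e,d)  →  {clear(c), marked(b,f), marked(c,c), marked(d,b), marked(d,d), marked(e,e), ready(d), ready(e)}
3. swap(c,d)  →  {clear(c), clear(d), marked(b,f), marked(c,c), marked(d,b), marked(d,d), marked(e,e), near(d), ready(d), ready(e)}
optimal plan length = 3; 3 > 2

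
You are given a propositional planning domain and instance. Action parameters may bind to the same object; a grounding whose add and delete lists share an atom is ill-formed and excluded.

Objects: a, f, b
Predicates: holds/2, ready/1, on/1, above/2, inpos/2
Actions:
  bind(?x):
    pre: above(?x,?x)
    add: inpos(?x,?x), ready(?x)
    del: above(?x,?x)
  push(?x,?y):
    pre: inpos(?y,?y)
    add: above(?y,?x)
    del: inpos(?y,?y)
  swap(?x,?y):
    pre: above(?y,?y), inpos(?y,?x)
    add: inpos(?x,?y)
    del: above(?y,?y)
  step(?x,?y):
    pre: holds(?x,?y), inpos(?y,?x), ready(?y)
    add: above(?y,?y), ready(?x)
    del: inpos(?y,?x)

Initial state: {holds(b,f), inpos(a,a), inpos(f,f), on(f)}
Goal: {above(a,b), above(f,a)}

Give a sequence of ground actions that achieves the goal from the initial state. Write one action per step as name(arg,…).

1. push(a,f)  →  {above(f,a), holds(b,f), inpos(a,a), on(f)}
2. push(b,a)  →  {above(a,b), above(f,a), holds(b,f), on(f)}

push(a,f); push(b,a)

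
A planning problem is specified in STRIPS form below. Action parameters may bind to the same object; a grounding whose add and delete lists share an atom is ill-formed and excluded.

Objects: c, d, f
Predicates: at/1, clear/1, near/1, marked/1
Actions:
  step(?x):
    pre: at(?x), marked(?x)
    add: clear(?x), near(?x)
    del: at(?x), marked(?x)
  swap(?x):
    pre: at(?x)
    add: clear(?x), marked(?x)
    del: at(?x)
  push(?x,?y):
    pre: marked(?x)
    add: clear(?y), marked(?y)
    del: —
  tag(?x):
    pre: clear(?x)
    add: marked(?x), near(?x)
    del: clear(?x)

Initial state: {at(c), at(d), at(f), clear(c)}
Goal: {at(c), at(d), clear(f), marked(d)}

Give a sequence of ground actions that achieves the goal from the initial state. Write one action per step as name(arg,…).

swap(f); push(f,d)

1. swap(f)  →  {at(c), at(d), clear(c), clear(f), marked(f)}
2. push(f,d)  →  {at(c), at(d), clear(c), clear(d), clear(f), marked(d), marked(f)}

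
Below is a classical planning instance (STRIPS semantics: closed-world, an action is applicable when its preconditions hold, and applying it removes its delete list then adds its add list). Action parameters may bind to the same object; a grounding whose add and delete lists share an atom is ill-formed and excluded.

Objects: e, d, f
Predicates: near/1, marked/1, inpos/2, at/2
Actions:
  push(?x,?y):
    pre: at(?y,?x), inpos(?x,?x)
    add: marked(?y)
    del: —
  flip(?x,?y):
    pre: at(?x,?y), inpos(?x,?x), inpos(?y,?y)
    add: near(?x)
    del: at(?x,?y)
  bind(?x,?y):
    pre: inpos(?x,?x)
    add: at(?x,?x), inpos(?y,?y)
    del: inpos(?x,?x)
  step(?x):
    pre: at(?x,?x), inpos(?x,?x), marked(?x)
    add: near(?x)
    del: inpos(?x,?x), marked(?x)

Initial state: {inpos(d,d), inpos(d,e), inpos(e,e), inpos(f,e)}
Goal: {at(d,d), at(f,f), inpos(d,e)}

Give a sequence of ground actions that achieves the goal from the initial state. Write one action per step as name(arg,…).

bind(d,f); bind(f,e)

1. bind(d,f)  →  {at(d,d), inpos(d,e), inpos(e,e), inpos(f,e), inpos(f,f)}
2. bind(f,e)  →  {at(d,d), at(f,f), inpos(d,e), inpos(e,e), inpos(f,e)}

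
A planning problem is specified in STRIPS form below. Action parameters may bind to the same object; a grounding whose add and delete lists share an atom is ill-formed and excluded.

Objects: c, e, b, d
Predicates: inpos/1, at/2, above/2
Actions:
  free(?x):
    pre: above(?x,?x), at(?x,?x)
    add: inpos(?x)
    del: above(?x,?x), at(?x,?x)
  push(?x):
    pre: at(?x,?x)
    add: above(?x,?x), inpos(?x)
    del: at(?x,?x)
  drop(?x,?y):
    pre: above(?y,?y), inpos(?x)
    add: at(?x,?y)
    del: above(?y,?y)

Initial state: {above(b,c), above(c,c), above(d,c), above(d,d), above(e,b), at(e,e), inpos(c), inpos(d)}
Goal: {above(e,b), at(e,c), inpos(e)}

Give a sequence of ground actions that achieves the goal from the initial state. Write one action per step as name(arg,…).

push(e); drop(e,c)

1. push(e)  →  {above(b,c), above(c,c), above(d,c), above(d,d), above(e,b), above(e,e), inpos(c), inpos(d), inpos(e)}
2. drop(e,c)  →  {above(b,c), above(d,c), above(d,d), above(e,b), above(e,e), at(e,c), inpos(c), inpos(d), inpos(e)}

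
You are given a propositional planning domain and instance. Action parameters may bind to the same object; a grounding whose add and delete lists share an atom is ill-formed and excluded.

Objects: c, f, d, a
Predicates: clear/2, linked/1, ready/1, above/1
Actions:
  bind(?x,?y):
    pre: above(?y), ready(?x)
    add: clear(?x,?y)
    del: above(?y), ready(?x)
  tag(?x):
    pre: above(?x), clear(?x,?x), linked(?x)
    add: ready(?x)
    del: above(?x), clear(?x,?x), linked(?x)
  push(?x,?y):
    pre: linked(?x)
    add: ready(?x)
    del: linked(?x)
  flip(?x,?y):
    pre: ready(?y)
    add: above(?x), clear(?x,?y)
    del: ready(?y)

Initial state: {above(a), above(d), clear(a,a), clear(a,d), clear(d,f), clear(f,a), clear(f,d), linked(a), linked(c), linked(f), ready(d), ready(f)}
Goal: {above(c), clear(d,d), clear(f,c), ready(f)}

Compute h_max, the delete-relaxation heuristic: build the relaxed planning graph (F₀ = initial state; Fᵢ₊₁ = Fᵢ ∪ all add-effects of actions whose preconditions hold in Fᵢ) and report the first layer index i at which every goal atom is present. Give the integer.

2

F0 = init (12 atoms)
F1 = F0 ∪ {above(c), above(f), clear(a,f), clear(c,d), clear(c,f), clear(d,a), clear(d,d), clear(f,f), ready(a), ready(c)}  (22 atoms)
F2 = F1 ∪ {clear(a,c), clear(c,a), clear(c,c), clear(d,c), clear(f,c)}  (27 atoms)
goal ⊆ F2  ⇒  h_max = 2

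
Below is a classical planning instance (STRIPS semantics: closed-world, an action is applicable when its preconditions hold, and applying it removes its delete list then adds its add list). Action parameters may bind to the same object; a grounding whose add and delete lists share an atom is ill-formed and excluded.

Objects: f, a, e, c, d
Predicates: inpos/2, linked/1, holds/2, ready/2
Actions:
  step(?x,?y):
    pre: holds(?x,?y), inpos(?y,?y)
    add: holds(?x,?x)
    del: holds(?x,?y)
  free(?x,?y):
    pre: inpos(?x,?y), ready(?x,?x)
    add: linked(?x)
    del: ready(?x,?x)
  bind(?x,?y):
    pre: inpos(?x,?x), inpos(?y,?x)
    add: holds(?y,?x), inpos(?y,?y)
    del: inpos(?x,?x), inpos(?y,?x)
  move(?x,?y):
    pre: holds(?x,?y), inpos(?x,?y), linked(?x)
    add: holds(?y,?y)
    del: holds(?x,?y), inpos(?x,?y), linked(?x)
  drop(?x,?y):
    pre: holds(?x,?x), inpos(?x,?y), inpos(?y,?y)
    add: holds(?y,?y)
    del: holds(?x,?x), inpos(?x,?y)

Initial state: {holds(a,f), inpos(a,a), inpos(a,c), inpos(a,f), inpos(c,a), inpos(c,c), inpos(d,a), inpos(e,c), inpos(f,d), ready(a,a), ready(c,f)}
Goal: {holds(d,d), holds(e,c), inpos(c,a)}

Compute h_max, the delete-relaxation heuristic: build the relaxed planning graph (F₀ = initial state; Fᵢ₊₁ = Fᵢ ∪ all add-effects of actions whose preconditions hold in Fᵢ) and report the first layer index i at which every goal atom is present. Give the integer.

2

F0 = init (11 atoms)
F1 = F0 ∪ {holds(a,c), holds(c,a), holds(d,a), holds(e,c), inpos(d,d), inpos(e,e), linked(a)}  (18 atoms)
F2 = F1 ∪ {holds(a,a), holds(c,c), holds(d,d), holds(e,e), holds(f,d), holds(f,f), inpos(f,f)}  (25 atoms)
goal ⊆ F2  ⇒  h_max = 2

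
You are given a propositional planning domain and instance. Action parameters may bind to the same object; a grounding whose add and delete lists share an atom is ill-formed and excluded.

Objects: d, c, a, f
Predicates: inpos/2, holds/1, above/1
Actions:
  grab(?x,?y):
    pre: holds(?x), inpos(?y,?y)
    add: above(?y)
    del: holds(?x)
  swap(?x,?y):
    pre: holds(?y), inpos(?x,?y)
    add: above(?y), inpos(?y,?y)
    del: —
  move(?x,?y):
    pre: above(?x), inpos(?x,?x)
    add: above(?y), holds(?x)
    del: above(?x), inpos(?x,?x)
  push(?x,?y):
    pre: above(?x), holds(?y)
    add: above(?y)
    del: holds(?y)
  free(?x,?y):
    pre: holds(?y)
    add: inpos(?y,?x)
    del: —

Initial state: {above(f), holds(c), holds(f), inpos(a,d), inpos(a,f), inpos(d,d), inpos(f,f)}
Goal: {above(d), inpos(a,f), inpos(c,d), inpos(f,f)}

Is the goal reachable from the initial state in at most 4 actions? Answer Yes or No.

Yes

1. grab(f,d)  →  {above(d), above(f), holds(c), inpos(a,d), inpos(a,f), inpos(d,d), inpos(f,f)}
2. free(d,c)  →  {above(d), above(f), holds(c), inpos(a,d), inpos(a,f), inpos(c,d), inpos(d,d), inpos(f,f)}
optimal plan length = 2; 2 ≤ 4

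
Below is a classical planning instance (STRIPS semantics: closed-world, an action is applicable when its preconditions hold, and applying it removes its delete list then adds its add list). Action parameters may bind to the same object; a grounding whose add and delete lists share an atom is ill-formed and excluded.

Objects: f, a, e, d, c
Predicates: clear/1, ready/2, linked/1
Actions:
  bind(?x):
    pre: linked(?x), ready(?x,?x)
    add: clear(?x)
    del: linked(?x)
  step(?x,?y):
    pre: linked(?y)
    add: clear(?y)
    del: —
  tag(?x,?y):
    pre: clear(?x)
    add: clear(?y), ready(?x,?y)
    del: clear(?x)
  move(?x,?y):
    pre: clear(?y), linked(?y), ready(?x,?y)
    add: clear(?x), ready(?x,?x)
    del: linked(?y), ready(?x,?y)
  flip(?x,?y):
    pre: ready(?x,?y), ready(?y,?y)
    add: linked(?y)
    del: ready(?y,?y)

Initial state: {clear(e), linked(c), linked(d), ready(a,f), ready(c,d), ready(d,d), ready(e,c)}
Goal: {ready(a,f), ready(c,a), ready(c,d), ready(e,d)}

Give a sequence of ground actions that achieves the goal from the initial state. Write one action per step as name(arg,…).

step(f,c); tag(e,d); tag(c,a)

1. step(f,c)  →  {clear(c), clear(e), linked(c), linked(d), ready(a,f), ready(c,d), ready(d,d), ready(e,c)}
2. tag(e,d)  →  {clear(c), clear(d), linked(c), linked(d), ready(a,f), ready(c,d), ready(d,d), ready(e,c), ready(e,d)}
3. tag(c,a)  →  {clear(a), clear(d), linked(c), linked(d), ready(a,f), ready(c,a), ready(c,d), ready(d,d), ready(e,c), ready(e,d)}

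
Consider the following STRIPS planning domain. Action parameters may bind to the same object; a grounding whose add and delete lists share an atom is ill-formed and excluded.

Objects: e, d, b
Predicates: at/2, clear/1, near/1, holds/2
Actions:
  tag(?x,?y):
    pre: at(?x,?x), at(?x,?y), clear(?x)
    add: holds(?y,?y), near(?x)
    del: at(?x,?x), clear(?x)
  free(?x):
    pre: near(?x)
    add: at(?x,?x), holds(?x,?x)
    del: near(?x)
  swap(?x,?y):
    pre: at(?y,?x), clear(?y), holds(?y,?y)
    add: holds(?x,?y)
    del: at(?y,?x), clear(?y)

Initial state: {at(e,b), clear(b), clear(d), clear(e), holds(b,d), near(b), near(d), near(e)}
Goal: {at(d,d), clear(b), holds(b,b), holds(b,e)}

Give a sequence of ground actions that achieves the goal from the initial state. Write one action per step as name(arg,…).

free(e); free(d); free(b); swap(b,e)

1. free(e)  →  {at(e,b), at(e,e), clear(b), clear(d), clear(e), holds(b,d), holds(e,e), near(b), near(d)}
2. free(d)  →  {at(d,d), at(e,b), at(e,e), clear(b), clear(d), clear(e), holds(b,d), holds(d,d), holds(e,e), near(b)}
3. free(b)  →  {at(b,b), at(d,d), at(e,b), at(e,e), clear(b), clear(d), clear(e), holds(b,b), holds(b,d), holds(d,d), holds(e,e)}
4. swap(b,e)  →  {at(b,b), at(d,d), at(e,e), clear(b), clear(d), holds(b,b), holds(b,d), holds(b,e), holds(d,d), holds(e,e)}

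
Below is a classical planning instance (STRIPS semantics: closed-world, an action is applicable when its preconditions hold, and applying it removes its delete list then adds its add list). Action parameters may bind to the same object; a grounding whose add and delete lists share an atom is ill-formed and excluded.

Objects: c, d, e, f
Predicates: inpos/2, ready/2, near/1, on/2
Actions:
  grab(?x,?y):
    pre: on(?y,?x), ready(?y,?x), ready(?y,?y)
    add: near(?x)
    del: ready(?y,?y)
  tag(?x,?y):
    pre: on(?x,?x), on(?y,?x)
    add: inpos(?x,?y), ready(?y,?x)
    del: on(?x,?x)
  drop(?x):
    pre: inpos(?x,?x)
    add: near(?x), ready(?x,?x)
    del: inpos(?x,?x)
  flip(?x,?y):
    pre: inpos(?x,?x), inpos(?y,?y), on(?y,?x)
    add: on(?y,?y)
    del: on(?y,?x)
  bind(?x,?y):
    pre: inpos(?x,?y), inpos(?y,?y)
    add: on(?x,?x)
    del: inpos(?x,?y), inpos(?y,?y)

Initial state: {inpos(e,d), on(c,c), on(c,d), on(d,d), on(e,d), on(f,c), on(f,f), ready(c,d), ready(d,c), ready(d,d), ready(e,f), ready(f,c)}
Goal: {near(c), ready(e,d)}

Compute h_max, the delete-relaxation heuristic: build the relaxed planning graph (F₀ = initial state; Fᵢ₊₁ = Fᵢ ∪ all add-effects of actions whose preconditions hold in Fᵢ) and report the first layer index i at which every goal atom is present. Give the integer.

2

F0 = init (12 atoms)
F1 = F0 ∪ {inpos(c,c), inpos(c,f), inpos(d,c), inpos(d,d), inpos(d,e), inpos(f,f), near(d), ready(c,c), ready(e,d), ready(f,f)}  (22 atoms)
F2 = F1 ∪ {near(c), near(f), on(e,e)}  (25 atoms)
goal ⊆ F2  ⇒  h_max = 2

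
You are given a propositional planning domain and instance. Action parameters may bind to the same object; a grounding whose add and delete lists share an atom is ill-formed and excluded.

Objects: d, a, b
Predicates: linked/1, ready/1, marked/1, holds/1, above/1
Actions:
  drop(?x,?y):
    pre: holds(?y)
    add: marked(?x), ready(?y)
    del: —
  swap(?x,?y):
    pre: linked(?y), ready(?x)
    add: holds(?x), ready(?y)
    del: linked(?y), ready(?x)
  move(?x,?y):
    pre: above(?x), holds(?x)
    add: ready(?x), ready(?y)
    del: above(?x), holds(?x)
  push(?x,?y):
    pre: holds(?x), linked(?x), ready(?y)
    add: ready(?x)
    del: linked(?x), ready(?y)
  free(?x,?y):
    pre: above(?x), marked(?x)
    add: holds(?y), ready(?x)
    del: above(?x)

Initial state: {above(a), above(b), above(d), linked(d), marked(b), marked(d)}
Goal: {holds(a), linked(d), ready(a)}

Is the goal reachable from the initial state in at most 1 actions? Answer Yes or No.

No

1. free(d,a)  →  {above(a), above(b), holds(a), linked(d), marked(b), marked(d), ready(d)}
2. drop(d,a)  →  {above(a), above(b), holds(a), linked(d), marked(b), marked(d), ready(a), ready(d)}
optimal plan length = 2; 2 > 1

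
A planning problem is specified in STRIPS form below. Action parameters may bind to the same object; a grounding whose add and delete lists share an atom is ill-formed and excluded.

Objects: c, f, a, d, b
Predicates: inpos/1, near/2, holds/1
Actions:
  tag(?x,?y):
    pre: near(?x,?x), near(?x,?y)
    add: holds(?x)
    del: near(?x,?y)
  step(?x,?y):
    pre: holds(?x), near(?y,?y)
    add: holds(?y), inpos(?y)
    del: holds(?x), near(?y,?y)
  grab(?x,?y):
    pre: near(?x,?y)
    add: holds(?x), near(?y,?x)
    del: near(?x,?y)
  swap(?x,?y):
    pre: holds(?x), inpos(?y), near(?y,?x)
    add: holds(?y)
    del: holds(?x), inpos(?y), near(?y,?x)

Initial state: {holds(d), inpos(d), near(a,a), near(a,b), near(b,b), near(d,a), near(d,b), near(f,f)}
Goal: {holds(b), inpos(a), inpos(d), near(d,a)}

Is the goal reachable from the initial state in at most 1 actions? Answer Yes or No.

1. tag(b,b)  →  {holds(b), holds(d), inpos(d), near(a,a), near(a,b), near(d,a), near(d,b), near(f,f)}
2. step(d,a)  →  {holds(a), holds(b), inpos(a), inpos(d), near(a,b), near(d,a), near(d,b), near(f,f)}
optimal plan length = 2; 2 > 1

No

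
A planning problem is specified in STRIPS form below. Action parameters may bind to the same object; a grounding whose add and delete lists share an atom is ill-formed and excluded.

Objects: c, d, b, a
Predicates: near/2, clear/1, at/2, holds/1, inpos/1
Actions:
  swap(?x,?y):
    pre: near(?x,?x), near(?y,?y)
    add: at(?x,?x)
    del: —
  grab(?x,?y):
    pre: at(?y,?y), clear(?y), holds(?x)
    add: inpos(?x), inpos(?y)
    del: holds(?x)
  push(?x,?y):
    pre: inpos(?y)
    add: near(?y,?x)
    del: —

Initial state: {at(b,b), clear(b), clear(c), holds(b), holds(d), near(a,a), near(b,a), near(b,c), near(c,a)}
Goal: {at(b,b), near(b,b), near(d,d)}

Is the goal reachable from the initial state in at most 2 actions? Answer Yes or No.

No

1. grab(d,b)  →  {at(b,b), clear(b), clear(c), holds(b), inpos(b), inpos(d), near(a,a), near(b,a), near(b,c), near(c,a)}
2. push(d,d)  →  {at(b,b), clear(b), clear(c), holds(b), inpos(b), inpos(d), near(a,a), near(b,a), near(b,c), near(c,a), near(d,d)}
3. push(b,b)  →  {at(b,b), clear(b), clear(c), holds(b), inpos(b), inpos(d), near(a,a), near(b,a), near(b,b), near(b,c), near(c,a), near(d,d)}
optimal plan length = 3; 3 > 2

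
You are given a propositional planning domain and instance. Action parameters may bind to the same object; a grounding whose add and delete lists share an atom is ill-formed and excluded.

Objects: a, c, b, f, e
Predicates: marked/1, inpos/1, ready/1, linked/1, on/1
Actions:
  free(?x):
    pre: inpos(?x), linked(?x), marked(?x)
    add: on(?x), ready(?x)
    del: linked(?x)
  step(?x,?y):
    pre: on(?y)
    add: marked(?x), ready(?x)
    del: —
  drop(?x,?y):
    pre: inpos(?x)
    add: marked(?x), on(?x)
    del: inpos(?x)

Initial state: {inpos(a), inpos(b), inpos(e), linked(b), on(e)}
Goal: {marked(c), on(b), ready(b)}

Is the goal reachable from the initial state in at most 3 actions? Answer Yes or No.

Yes

1. step(c,e)  →  {inpos(a), inpos(b), inpos(e), linked(b), marked(c), on(e), ready(c)}
2. step(b,e)  →  {inpos(a), inpos(b), inpos(e), linked(b), marked(b), marked(c), on(e), ready(b), ready(c)}
3. free(b)  →  {inpos(a), inpos(b), inpos(e), marked(b), marked(c), on(b), on(e), ready(b), ready(c)}
optimal plan length = 3; 3 ≤ 3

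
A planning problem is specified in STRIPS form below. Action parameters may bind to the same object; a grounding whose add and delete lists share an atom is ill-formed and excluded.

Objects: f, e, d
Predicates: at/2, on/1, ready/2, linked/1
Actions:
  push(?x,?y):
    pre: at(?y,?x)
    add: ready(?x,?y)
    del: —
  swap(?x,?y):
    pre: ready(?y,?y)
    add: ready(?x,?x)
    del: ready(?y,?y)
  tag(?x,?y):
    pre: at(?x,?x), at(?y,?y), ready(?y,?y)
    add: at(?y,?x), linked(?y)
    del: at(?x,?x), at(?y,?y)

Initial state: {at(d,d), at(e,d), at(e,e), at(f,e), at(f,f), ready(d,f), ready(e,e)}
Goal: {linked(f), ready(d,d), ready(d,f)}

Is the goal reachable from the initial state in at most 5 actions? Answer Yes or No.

Yes

1. push(f,f)  →  {at(d,d), at(e,d), at(e,e), at(f,e), at(f,f), ready(d,f), ready(e,e), ready(f,f)}
2. push(d,d)  →  {at(d,d), at(e,d), at(e,e), at(f,e), at(f,f), ready(d,d), ready(d,f), ready(e,e), ready(f,f)}
3. tag(e,f)  →  {at(d,d), at(e,d), at(f,e), linked(f), ready(d,d), ready(d,f), ready(e,e), ready(f,f)}
optimal plan length = 3; 3 ≤ 5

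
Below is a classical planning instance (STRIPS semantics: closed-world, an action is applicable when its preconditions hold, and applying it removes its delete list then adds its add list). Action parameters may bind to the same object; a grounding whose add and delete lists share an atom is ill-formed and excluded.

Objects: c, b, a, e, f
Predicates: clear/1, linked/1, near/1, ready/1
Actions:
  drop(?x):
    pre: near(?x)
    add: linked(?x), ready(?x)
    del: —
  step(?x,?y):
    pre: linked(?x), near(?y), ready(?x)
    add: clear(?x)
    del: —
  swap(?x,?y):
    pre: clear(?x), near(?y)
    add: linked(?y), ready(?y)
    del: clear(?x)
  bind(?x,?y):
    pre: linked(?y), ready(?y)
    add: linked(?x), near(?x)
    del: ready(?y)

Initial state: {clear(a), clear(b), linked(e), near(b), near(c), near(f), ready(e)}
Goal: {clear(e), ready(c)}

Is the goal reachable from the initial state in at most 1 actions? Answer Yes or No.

No

1. drop(c)  →  {clear(a), clear(b), linked(c), linked(e), near(b), near(c), near(f), ready(c), ready(e)}
2. step(e,c)  →  {clear(a), clear(b), clear(e), linked(c), linked(e), near(b), near(c), near(f), ready(c), ready(e)}
optimal plan length = 2; 2 > 1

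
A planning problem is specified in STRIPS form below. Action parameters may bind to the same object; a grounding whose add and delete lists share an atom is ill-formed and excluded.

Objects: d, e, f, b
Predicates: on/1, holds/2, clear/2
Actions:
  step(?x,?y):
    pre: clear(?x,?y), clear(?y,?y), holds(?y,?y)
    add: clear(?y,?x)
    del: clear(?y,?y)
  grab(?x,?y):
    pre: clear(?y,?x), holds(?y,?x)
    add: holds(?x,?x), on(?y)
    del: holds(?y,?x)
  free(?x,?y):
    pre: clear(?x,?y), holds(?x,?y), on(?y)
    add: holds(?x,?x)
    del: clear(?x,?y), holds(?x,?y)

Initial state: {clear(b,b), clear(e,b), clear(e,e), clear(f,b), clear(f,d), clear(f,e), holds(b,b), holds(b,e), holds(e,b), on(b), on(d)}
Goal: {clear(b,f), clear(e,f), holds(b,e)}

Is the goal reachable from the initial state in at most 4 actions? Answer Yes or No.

Yes

1. step(f,b)  →  {clear(b,f), clear(e,b), clear(e,e), clear(f,b), clear(f,d), clear(f,e), holds(b,b), holds(b,e), holds(e,b), on(b), on(d)}
2. free(e,b)  →  {clear(b,f), clear(e,e), clear(f,b), clear(f,d), clear(f,e), holds(b,b), holds(b,e), holds(e,e), on(b), on(d)}
3. step(f,e)  →  {clear(b,f), clear(e,f), clear(f,b), clear(f,d), clear(f,e), holds(b,b), holds(b,e), holds(e,e), on(b), on(d)}
optimal plan length = 3; 3 ≤ 4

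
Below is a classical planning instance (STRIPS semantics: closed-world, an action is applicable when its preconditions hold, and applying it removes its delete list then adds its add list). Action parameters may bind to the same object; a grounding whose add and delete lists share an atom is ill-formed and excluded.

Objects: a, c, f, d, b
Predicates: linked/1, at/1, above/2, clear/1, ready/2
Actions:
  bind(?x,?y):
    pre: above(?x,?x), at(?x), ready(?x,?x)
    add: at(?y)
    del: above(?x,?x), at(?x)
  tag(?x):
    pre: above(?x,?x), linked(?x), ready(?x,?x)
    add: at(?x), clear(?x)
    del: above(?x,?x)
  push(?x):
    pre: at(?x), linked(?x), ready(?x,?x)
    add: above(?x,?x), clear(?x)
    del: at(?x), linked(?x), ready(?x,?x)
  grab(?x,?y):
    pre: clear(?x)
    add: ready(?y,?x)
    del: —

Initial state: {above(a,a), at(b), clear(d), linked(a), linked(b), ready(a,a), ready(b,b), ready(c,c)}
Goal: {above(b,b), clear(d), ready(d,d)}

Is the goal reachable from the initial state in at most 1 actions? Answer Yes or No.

1. push(b)  →  {above(a,a), above(b,b), clear(b), clear(d), linked(a), ready(a,a), ready(c,c)}
2. grab(d,d)  →  {above(a,a), above(b,b), clear(b), clear(d), linked(a), ready(a,a), ready(c,c), ready(d,d)}
optimal plan length = 2; 2 > 1

No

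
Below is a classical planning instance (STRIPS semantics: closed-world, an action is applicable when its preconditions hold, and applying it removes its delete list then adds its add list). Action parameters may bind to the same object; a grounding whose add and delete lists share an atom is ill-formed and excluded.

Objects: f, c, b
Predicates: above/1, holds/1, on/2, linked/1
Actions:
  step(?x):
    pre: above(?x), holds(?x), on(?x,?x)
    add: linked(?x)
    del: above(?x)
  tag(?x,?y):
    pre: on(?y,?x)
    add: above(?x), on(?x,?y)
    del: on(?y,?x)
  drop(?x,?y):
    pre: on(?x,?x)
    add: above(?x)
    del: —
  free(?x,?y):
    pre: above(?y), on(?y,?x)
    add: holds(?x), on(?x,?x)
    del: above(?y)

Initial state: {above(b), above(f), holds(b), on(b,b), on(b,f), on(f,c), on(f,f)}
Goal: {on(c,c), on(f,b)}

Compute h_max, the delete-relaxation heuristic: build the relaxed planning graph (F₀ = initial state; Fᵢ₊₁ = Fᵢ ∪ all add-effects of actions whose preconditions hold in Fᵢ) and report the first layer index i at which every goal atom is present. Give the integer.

F0 = init (7 atoms)
F1 = F0 ∪ {above(c), holds(c), holds(f), linked(b), on(c,c), on(c,f), on(f,b)}  (14 atoms)
goal ⊆ F1  ⇒  h_max = 1

1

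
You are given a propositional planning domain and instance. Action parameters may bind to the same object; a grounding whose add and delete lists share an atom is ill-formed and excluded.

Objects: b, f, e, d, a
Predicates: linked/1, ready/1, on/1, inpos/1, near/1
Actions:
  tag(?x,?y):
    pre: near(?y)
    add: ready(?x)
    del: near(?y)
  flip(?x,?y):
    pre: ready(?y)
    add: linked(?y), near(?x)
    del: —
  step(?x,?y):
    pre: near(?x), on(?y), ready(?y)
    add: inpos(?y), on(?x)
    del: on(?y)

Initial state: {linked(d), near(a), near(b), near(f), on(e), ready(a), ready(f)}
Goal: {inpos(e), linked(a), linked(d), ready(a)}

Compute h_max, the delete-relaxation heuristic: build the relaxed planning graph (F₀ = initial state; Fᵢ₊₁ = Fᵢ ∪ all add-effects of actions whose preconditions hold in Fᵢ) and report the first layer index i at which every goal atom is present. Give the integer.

2

F0 = init (7 atoms)
F1 = F0 ∪ {linked(a), linked(f), near(d), near(e), ready(b), ready(d), ready(e)}  (14 atoms)
F2 = F1 ∪ {inpos(e), linked(b), linked(e), on(a), on(b), on(d), on(f)}  (21 atoms)
goal ⊆ F2  ⇒  h_max = 2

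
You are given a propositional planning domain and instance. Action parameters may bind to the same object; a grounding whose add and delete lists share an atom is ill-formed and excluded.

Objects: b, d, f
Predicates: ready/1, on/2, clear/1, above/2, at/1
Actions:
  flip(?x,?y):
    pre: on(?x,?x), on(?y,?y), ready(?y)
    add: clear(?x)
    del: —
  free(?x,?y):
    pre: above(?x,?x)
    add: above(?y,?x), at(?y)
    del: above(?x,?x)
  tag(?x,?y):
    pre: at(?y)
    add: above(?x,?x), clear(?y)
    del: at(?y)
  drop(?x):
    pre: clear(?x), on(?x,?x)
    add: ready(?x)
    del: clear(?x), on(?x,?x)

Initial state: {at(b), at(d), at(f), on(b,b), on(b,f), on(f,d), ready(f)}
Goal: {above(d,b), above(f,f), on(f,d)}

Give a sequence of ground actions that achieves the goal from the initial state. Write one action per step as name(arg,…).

tag(b,b); free(b,d); tag(f,d)

1. tag(b,b)  →  {above(b,b), at(d), at(f), clear(b), on(b,b), on(b,f), on(f,d), ready(f)}
2. free(b,d)  →  {above(d,b), at(d), at(f), clear(b), on(b,b), on(b,f), on(f,d), ready(f)}
3. tag(f,d)  →  {above(d,b), above(f,f), at(f), clear(b), clear(d), on(b,b), on(b,f), on(f,d), ready(f)}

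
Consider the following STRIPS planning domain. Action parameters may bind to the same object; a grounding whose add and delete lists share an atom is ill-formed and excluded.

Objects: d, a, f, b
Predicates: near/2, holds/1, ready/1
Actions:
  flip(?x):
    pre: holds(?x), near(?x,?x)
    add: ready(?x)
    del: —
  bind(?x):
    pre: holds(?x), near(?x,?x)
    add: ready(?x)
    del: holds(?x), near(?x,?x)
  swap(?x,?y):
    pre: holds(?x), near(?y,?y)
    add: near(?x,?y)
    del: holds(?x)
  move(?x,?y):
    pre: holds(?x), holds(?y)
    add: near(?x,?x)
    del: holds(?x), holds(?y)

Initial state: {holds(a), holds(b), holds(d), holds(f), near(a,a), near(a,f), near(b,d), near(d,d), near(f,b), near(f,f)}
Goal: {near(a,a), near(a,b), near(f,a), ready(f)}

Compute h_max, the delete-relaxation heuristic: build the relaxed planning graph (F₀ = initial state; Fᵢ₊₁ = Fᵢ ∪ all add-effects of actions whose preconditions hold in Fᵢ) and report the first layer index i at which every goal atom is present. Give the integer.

F0 = init (10 atoms)
F1 = F0 ∪ {near(a,d), near(b,a), near(b,b), near(b,f), near(d,a), near(d,f), near(f,a), near(f,d), ready(a), ready(d), ready(f)}  (21 atoms)
F2 = F1 ∪ {near(a,b), near(d,b), ready(b)}  (24 atoms)
goal ⊆ F2  ⇒  h_max = 2

2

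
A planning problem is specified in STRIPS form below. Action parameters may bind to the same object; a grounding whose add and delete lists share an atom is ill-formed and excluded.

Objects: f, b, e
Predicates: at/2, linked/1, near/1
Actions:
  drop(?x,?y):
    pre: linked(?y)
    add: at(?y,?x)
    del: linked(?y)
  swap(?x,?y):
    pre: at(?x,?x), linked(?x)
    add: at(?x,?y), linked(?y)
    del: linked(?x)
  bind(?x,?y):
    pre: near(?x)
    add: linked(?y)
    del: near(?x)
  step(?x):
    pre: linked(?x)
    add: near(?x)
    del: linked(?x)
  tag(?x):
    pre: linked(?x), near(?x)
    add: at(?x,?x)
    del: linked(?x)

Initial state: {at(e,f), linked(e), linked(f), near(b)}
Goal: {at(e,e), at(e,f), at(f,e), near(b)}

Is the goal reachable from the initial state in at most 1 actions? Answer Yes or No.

1. drop(e,f)  →  {at(e,f), at(f,e), linked(e), near(b)}
2. drop(e,e)  →  {at(e,e), at(e,f), at(f,e), near(b)}
optimal plan length = 2; 2 > 1

No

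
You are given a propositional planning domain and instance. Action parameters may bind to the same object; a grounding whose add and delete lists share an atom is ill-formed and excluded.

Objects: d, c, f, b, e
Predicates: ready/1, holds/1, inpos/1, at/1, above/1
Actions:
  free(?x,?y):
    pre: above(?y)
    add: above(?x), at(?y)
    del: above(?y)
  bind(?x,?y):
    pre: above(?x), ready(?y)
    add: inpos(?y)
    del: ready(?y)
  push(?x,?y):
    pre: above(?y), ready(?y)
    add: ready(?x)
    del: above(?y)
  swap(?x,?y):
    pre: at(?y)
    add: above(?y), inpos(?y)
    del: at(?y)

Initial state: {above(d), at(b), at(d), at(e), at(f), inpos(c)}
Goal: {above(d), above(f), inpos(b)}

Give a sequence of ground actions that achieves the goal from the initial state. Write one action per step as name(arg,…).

swap(d,f); swap(d,b)

1. swap(d,f)  →  {above(d), above(f), at(b), at(d), at(e), inpos(c), inpos(f)}
2. swap(d,b)  →  {above(b), above(d), above(f), at(d), at(e), inpos(b), inpos(c), inpos(f)}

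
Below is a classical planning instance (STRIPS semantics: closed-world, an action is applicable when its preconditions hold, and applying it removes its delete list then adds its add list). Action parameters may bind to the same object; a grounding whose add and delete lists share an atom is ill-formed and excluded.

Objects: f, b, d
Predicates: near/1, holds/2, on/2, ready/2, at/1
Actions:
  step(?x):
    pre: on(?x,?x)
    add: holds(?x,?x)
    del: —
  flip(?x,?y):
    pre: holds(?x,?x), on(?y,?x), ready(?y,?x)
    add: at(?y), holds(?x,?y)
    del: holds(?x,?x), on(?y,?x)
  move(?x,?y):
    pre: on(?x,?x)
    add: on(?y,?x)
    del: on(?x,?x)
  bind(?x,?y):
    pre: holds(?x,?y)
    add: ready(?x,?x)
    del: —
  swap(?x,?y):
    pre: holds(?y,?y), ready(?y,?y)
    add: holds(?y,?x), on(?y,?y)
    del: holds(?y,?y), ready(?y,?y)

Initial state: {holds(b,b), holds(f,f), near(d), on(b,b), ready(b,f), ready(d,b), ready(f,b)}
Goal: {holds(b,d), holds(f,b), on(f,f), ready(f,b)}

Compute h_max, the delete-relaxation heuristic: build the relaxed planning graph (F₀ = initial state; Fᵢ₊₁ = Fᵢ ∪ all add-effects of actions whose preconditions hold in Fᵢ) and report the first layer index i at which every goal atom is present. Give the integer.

2

F0 = init (7 atoms)
F1 = F0 ∪ {on(d,b), on(f,b), ready(b,b), ready(f,f)}  (11 atoms)
F2 = F1 ∪ {at(d), at(f), holds(b,d), holds(b,f), holds(f,b), holds(f,d), on(f,f)}  (18 atoms)
goal ⊆ F2  ⇒  h_max = 2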